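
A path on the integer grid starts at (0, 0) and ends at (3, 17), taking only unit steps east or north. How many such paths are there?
Number of paths = 1140

A monotone lattice path from (0, 0) to (3, 17) consists of 3 east steps and 17 north steps in some order, so it is determined by which 3 of the 20 steps are east. The count is C(20, 3) = 1140.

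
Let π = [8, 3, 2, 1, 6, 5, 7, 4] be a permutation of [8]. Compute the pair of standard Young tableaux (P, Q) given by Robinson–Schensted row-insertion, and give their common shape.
P = [1, 4, 7] / [2, 5] / [3, 6] / [8];  Q = [1, 5, 7] / [2, 6] / [3, 8] / [4];  common shape = (3, 2, 2, 1)

Row-insert the values π_1, π_2, … into P one at a time, bumping the leftmost entry strictly greater than the inserted value down to the next row. The recording tableau Q records, in position (i, j), the step at which that cell was added to P.
  Insert 8 (step 1): P = [8];  Q = [1]
  Insert 3 (step 2): P = [3] / [8];  Q = [1] / [2]
  Insert 2 (step 3): P = [2] / [3] / [8];  Q = [1] / [2] / [3]
  Insert 1 (step 4): P = [1] / [2] / [3] / [8];  Q = [1] / [2] / [3] / [4]
  Insert 6 (step 5): P = [1, 6] / [2] / [3] / [8];  Q = [1, 5] / [2] / [3] / [4]
  Insert 5 (step 6): P = [1, 5] / [2, 6] / [3] / [8];  Q = [1, 5] / [2, 6] / [3] / [4]
  Insert 7 (step 7): P = [1, 5, 7] / [2, 6] / [3] / [8];  Q = [1, 5, 7] / [2, 6] / [3] / [4]
  Insert 4 (step 8): P = [1, 4, 7] / [2, 5] / [3, 6] / [8];  Q = [1, 5, 7] / [2, 6] / [3, 8] / [4]
Final shape: (3, 2, 2, 1).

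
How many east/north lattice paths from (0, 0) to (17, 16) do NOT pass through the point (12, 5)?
Number of paths = 1139773926

Total paths from (0, 0) to (17, 16): C(33, 17) = 1166803110. Paths through (12, 5): (paths (0, 0) → (12, 5)) × (paths (12, 5) → (17, 16)) = C(17, 12) · C(16, 5) = 6188 · 4368 = 27029184. Avoidance count = 1166803110 − 27029184 = 1139773926.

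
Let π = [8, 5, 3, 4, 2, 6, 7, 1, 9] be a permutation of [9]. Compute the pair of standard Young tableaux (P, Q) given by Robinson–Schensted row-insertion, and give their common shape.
P = [1, 4, 6, 7, 9] / [2] / [3] / [5] / [8];  Q = [1, 4, 6, 7, 9] / [2] / [3] / [5] / [8];  common shape = (5, 1, 1, 1, 1)

Row-insert the values π_1, π_2, … into P one at a time, bumping the leftmost entry strictly greater than the inserted value down to the next row. The recording tableau Q records, in position (i, j), the step at which that cell was added to P.
  Insert 8 (step 1): P = [8];  Q = [1]
  Insert 5 (step 2): P = [5] / [8];  Q = [1] / [2]
  Insert 3 (step 3): P = [3] / [5] / [8];  Q = [1] / [2] / [3]
  Insert 4 (step 4): P = [3, 4] / [5] / [8];  Q = [1, 4] / [2] / [3]
  Insert 2 (step 5): P = [2, 4] / [3] / [5] / [8];  Q = [1, 4] / [2] / [3] / [5]
  Insert 6 (step 6): P = [2, 4, 6] / [3] / [5] / [8];  Q = [1, 4, 6] / [2] / [3] / [5]
  Insert 7 (step 7): P = [2, 4, 6, 7] / [3] / [5] / [8];  Q = [1, 4, 6, 7] / [2] / [3] / [5]
  Insert 1 (step 8): P = [1, 4, 6, 7] / [2] / [3] / [5] / [8];  Q = [1, 4, 6, 7] / [2] / [3] / [5] / [8]
  Insert 9 (step 9): P = [1, 4, 6, 7, 9] / [2] / [3] / [5] / [8];  Q = [1, 4, 6, 7, 9] / [2] / [3] / [5] / [8]
Final shape: (5, 1, 1, 1, 1).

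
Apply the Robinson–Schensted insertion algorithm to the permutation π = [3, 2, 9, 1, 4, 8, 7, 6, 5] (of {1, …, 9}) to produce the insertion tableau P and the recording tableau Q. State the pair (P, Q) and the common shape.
P = [1, 4, 5] / [2, 6] / [3, 7] / [8] / [9];  Q = [1, 3, 6] / [2, 5] / [4, 7] / [8] / [9];  common shape = (3, 2, 2, 1, 1)

Row-insert the values π_1, π_2, … into P one at a time, bumping the leftmost entry strictly greater than the inserted value down to the next row. The recording tableau Q records, in position (i, j), the step at which that cell was added to P.
  Insert 3 (step 1): P = [3];  Q = [1]
  Insert 2 (step 2): P = [2] / [3];  Q = [1] / [2]
  Insert 9 (step 3): P = [2, 9] / [3];  Q = [1, 3] / [2]
  Insert 1 (step 4): P = [1, 9] / [2] / [3];  Q = [1, 3] / [2] / [4]
  Insert 4 (step 5): P = [1, 4] / [2, 9] / [3];  Q = [1, 3] / [2, 5] / [4]
  Insert 8 (step 6): P = [1, 4, 8] / [2, 9] / [3];  Q = [1, 3, 6] / [2, 5] / [4]
  Insert 7 (step 7): P = [1, 4, 7] / [2, 8] / [3, 9];  Q = [1, 3, 6] / [2, 5] / [4, 7]
  Insert 6 (step 8): P = [1, 4, 6] / [2, 7] / [3, 8] / [9];  Q = [1, 3, 6] / [2, 5] / [4, 7] / [8]
  Insert 5 (step 9): P = [1, 4, 5] / [2, 6] / [3, 7] / [8] / [9];  Q = [1, 3, 6] / [2, 5] / [4, 7] / [8] / [9]
Final shape: (3, 2, 2, 1, 1).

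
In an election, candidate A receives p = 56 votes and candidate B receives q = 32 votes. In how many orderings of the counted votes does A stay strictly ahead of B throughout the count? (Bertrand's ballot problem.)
Strict-lead orderings = 270390456047576709115434

Total orderings of the 88 votes with 56 for A: C(88, 56) = 991431672174447933423258. By the Bertrand ballot formula (Cycle Lemma / reflection principle), the number of orderings in which A is strictly ahead of B throughout is (p − q)/(p + q) · C(p + q, p) = (56 − 32)/(56 + 32) · 991431672174447933423258 = 270390456047576709115434.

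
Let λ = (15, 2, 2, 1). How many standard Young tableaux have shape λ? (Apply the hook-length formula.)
# SYT of shape (15, 2, 2, 1) = 56525

Hook-length formula: f^λ = n! / Π hook(c), product over all cells c of the Young diagram. For λ = (15, 2, 2, 1), n = 20 boxes. Hook lengths by row (left-to-right, top-to-bottom): [18, 16, 13, 12, 11, 10, 9, 8, 7, 6, 5, 4, 3, 2, 1]; [4, 2]; [3, 1]; [1]. Product of hooks = 43041167769600. So f^λ = 20! / 43041167769600 = 2432902008176640000 / 43041167769600 = 56525.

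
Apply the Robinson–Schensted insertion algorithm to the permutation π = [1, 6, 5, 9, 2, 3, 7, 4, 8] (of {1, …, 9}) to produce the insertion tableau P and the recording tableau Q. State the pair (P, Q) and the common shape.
P = [1, 2, 3, 4, 8] / [5, 7] / [6, 9];  Q = [1, 2, 4, 7, 9] / [3, 6] / [5, 8];  common shape = (5, 2, 2)

Row-insert the values π_1, π_2, … into P one at a time, bumping the leftmost entry strictly greater than the inserted value down to the next row. The recording tableau Q records, in position (i, j), the step at which that cell was added to P.
  Insert 1 (step 1): P = [1];  Q = [1]
  Insert 6 (step 2): P = [1, 6];  Q = [1, 2]
  Insert 5 (step 3): P = [1, 5] / [6];  Q = [1, 2] / [3]
  Insert 9 (step 4): P = [1, 5, 9] / [6];  Q = [1, 2, 4] / [3]
  Insert 2 (step 5): P = [1, 2, 9] / [5] / [6];  Q = [1, 2, 4] / [3] / [5]
  Insert 3 (step 6): P = [1, 2, 3] / [5, 9] / [6];  Q = [1, 2, 4] / [3, 6] / [5]
  Insert 7 (step 7): P = [1, 2, 3, 7] / [5, 9] / [6];  Q = [1, 2, 4, 7] / [3, 6] / [5]
  Insert 4 (step 8): P = [1, 2, 3, 4] / [5, 7] / [6, 9];  Q = [1, 2, 4, 7] / [3, 6] / [5, 8]
  Insert 8 (step 9): P = [1, 2, 3, 4, 8] / [5, 7] / [6, 9];  Q = [1, 2, 4, 7, 9] / [3, 6] / [5, 8]
Final shape: (5, 2, 2).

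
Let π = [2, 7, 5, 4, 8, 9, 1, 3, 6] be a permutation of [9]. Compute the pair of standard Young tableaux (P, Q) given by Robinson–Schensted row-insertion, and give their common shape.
P = [1, 3, 6, 9] / [2, 4, 8] / [5] / [7];  Q = [1, 2, 5, 6] / [3, 8, 9] / [4] / [7];  common shape = (4, 3, 1, 1)

Row-insert the values π_1, π_2, … into P one at a time, bumping the leftmost entry strictly greater than the inserted value down to the next row. The recording tableau Q records, in position (i, j), the step at which that cell was added to P.
  Insert 2 (step 1): P = [2];  Q = [1]
  Insert 7 (step 2): P = [2, 7];  Q = [1, 2]
  Insert 5 (step 3): P = [2, 5] / [7];  Q = [1, 2] / [3]
  Insert 4 (step 4): P = [2, 4] / [5] / [7];  Q = [1, 2] / [3] / [4]
  Insert 8 (step 5): P = [2, 4, 8] / [5] / [7];  Q = [1, 2, 5] / [3] / [4]
  Insert 9 (step 6): P = [2, 4, 8, 9] / [5] / [7];  Q = [1, 2, 5, 6] / [3] / [4]
  Insert 1 (step 7): P = [1, 4, 8, 9] / [2] / [5] / [7];  Q = [1, 2, 5, 6] / [3] / [4] / [7]
  Insert 3 (step 8): P = [1, 3, 8, 9] / [2, 4] / [5] / [7];  Q = [1, 2, 5, 6] / [3, 8] / [4] / [7]
  Insert 6 (step 9): P = [1, 3, 6, 9] / [2, 4, 8] / [5] / [7];  Q = [1, 2, 5, 6] / [3, 8, 9] / [4] / [7]
Final shape: (4, 3, 1, 1).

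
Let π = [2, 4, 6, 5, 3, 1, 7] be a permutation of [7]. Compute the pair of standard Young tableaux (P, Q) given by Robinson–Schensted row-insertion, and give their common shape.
P = [1, 3, 5, 7] / [2] / [4] / [6];  Q = [1, 2, 3, 7] / [4] / [5] / [6];  common shape = (4, 1, 1, 1)

Row-insert the values π_1, π_2, … into P one at a time, bumping the leftmost entry strictly greater than the inserted value down to the next row. The recording tableau Q records, in position (i, j), the step at which that cell was added to P.
  Insert 2 (step 1): P = [2];  Q = [1]
  Insert 4 (step 2): P = [2, 4];  Q = [1, 2]
  Insert 6 (step 3): P = [2, 4, 6];  Q = [1, 2, 3]
  Insert 5 (step 4): P = [2, 4, 5] / [6];  Q = [1, 2, 3] / [4]
  Insert 3 (step 5): P = [2, 3, 5] / [4] / [6];  Q = [1, 2, 3] / [4] / [5]
  Insert 1 (step 6): P = [1, 3, 5] / [2] / [4] / [6];  Q = [1, 2, 3] / [4] / [5] / [6]
  Insert 7 (step 7): P = [1, 3, 5, 7] / [2] / [4] / [6];  Q = [1, 2, 3, 7] / [4] / [5] / [6]
Final shape: (4, 1, 1, 1).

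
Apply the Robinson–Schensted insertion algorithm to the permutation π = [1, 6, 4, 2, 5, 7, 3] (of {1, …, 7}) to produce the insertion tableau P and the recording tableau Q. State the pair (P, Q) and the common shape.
P = [1, 2, 3, 7] / [4, 5] / [6];  Q = [1, 2, 5, 6] / [3, 7] / [4];  common shape = (4, 2, 1)

Row-insert the values π_1, π_2, … into P one at a time, bumping the leftmost entry strictly greater than the inserted value down to the next row. The recording tableau Q records, in position (i, j), the step at which that cell was added to P.
  Insert 1 (step 1): P = [1];  Q = [1]
  Insert 6 (step 2): P = [1, 6];  Q = [1, 2]
  Insert 4 (step 3): P = [1, 4] / [6];  Q = [1, 2] / [3]
  Insert 2 (step 4): P = [1, 2] / [4] / [6];  Q = [1, 2] / [3] / [4]
  Insert 5 (step 5): P = [1, 2, 5] / [4] / [6];  Q = [1, 2, 5] / [3] / [4]
  Insert 7 (step 6): P = [1, 2, 5, 7] / [4] / [6];  Q = [1, 2, 5, 6] / [3] / [4]
  Insert 3 (step 7): P = [1, 2, 3, 7] / [4, 5] / [6];  Q = [1, 2, 5, 6] / [3, 7] / [4]
Final shape: (4, 2, 1).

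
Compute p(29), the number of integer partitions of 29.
p(29) = 4565

Compute p(n) via the recurrence p(n, m) = p(n, m−1) + p(n−m, m), where p(n, m) counts partitions of n with all parts ≤ m and p(n) = p(n, n). The base cases are p(0, m) = 1 and p(n, 0) = 0 for n > 0. Filling the table yields p(29) = 4565. (Euler's pentagonal recurrence is an alternative.)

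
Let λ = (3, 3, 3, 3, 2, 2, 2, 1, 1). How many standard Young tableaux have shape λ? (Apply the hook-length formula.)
# SYT of shape (3, 3, 3, 3, 2, 2, 2, 1, 1) = 5290740

Hook-length formula: f^λ = n! / Π hook(c), product over all cells c of the Young diagram. For λ = (3, 3, 3, 3, 2, 2, 2, 1, 1), n = 20 boxes. Hook lengths by row (left-to-right, top-to-bottom): [11, 8, 4]; [10, 7, 3]; [9, 6, 2]; [8, 5, 1]; [6, 3]; [5, 2]; [4, 1]; [2]; [1]. Product of hooks = 459841536000. So f^λ = 20! / 459841536000 = 2432902008176640000 / 459841536000 = 5290740.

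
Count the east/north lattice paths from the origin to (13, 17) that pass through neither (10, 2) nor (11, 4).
Number of paths = 119583459

Inclusion–exclusion. Total paths: C(30, 13) = 119759850. Through P₁: C(12, 10)·C(18, 3) = 53856. Through P₂: C(15, 11)·C(15, 2) = 143325. Since P₁ is strictly southwest of P₂, a monotone path through both must visit P₁ then P₂; paths through both = C(12, 10)·C(3, 1)·C(15, 2) = 20790. Avoid both = 119759850 − 53856 − 143325 + 20790 = 119583459.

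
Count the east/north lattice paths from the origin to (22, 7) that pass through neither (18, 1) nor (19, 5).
Number of paths = 1132700

Inclusion–exclusion. Total paths: C(29, 22) = 1560780. Through P₁: C(19, 18)·C(10, 4) = 3990. Through P₂: C(24, 19)·C(5, 3) = 425040. Since P₁ is strictly southwest of P₂, a monotone path through both must visit P₁ then P₂; paths through both = C(19, 18)·C(5, 1)·C(5, 3) = 950. Avoid both = 1560780 − 3990 − 425040 + 950 = 1132700.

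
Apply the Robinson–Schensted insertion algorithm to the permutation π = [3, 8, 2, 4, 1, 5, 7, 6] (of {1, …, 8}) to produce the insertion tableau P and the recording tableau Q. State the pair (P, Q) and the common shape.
P = [1, 4, 5, 6] / [2, 7] / [3, 8];  Q = [1, 2, 6, 7] / [3, 4] / [5, 8];  common shape = (4, 2, 2)

Row-insert the values π_1, π_2, … into P one at a time, bumping the leftmost entry strictly greater than the inserted value down to the next row. The recording tableau Q records, in position (i, j), the step at which that cell was added to P.
  Insert 3 (step 1): P = [3];  Q = [1]
  Insert 8 (step 2): P = [3, 8];  Q = [1, 2]
  Insert 2 (step 3): P = [2, 8] / [3];  Q = [1, 2] / [3]
  Insert 4 (step 4): P = [2, 4] / [3, 8];  Q = [1, 2] / [3, 4]
  Insert 1 (step 5): P = [1, 4] / [2, 8] / [3];  Q = [1, 2] / [3, 4] / [5]
  Insert 5 (step 6): P = [1, 4, 5] / [2, 8] / [3];  Q = [1, 2, 6] / [3, 4] / [5]
  Insert 7 (step 7): P = [1, 4, 5, 7] / [2, 8] / [3];  Q = [1, 2, 6, 7] / [3, 4] / [5]
  Insert 6 (step 8): P = [1, 4, 5, 6] / [2, 7] / [3, 8];  Q = [1, 2, 6, 7] / [3, 4] / [5, 8]
Final shape: (4, 2, 2).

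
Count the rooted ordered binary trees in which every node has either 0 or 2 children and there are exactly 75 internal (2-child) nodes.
C_75 = 1221395654430378811828760722007962130791020

These full binary trees are counted by the Catalan number C_n = (1/(n + 1)) · C(2n, n). For n = 75: C_75 = (1/76) · C(150, 75) = 92826069736708789698985814872605121940117520/76 = 1221395654430378811828760722007962130791020.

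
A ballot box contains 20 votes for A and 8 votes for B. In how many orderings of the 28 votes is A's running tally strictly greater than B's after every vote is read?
Strict-lead orderings = 1332045

Total orderings of the 28 votes with 20 for A: C(28, 20) = 3108105. By the Bertrand ballot formula (Cycle Lemma / reflection principle), the number of orderings in which A is strictly ahead of B throughout is (p − q)/(p + q) · C(p + q, p) = (20 − 8)/(20 + 8) · 3108105 = 1332045.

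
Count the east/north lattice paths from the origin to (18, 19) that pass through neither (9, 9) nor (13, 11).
Number of paths = 10907285312

Inclusion–exclusion. Total paths: C(37, 18) = 17672631900. Through P₁: C(18, 9)·C(19, 9) = 4491418360. Through P₂: C(24, 13)·C(13, 5) = 3212537328. Since P₁ is strictly southwest of P₂, a monotone path through both must visit P₁ then P₂; paths through both = C(18, 9)·C(6, 4)·C(13, 5) = 938609100. Avoid both = 17672631900 − 4491418360 − 3212537328 + 938609100 = 10907285312.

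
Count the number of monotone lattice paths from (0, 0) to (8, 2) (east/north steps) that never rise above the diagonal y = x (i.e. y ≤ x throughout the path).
Number of paths = 35

By the reflection principle (André's argument), the number of monotone paths to (8, 2) with n ≤ m that never go above y = x is C(10, 8) − C(10, 9) = 45 − 10 = 35.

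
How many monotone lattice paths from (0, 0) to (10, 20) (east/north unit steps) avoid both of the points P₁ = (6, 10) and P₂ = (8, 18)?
Number of paths = 14817517

Inclusion–exclusion. Total paths: C(30, 10) = 30045015. Through P₁: C(16, 6)·C(14, 4) = 8016008. Through P₂: C(26, 8)·C(4, 2) = 9373650. Since P₁ is strictly southwest of P₂, a monotone path through both must visit P₁ then P₂; paths through both = C(16, 6)·C(10, 2)·C(4, 2) = 2162160. Avoid both = 30045015 − 8016008 − 9373650 + 2162160 = 14817517.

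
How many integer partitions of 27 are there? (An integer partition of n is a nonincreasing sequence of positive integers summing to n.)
p(27) = 3010

Compute p(n) via the recurrence p(n, m) = p(n, m−1) + p(n−m, m), where p(n, m) counts partitions of n with all parts ≤ m and p(n) = p(n, n). The base cases are p(0, m) = 1 and p(n, 0) = 0 for n > 0. Filling the table yields p(27) = 3010. (Euler's pentagonal recurrence is an alternative.)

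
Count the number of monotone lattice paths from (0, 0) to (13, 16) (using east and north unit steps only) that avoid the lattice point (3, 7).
Number of paths = 56778555

Total paths from (0, 0) to (13, 16): C(29, 13) = 67863915. Paths through (3, 7): (paths (0, 0) → (3, 7)) × (paths (3, 7) → (13, 16)) = C(10, 3) · C(19, 10) = 120 · 92378 = 11085360. Avoidance count = 67863915 − 11085360 = 56778555.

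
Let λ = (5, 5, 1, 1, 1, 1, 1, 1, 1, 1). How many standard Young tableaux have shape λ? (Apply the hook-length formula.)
# SYT of shape (5, 5, 1, 1, 1, 1, 1, 1, 1, 1) = 302940

Hook-length formula: f^λ = n! / Π hook(c), product over all cells c of the Young diagram. For λ = (5, 5, 1, 1, 1, 1, 1, 1, 1, 1), n = 18 boxes. Hook lengths by row (left-to-right, top-to-bottom): [14, 5, 4, 3, 2]; [13, 4, 3, 2, 1]; [8]; [7]; [6]; [5]; [4]; [3]; [2]; [1]. Product of hooks = 21134131200. So f^λ = 18! / 21134131200 = 6402373705728000 / 21134131200 = 302940.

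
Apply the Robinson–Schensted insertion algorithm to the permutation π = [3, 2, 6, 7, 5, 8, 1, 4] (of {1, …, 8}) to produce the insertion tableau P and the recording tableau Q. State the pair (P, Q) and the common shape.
P = [1, 4, 7, 8] / [2, 5] / [3, 6];  Q = [1, 3, 4, 6] / [2, 5] / [7, 8];  common shape = (4, 2, 2)

Row-insert the values π_1, π_2, … into P one at a time, bumping the leftmost entry strictly greater than the inserted value down to the next row. The recording tableau Q records, in position (i, j), the step at which that cell was added to P.
  Insert 3 (step 1): P = [3];  Q = [1]
  Insert 2 (step 2): P = [2] / [3];  Q = [1] / [2]
  Insert 6 (step 3): P = [2, 6] / [3];  Q = [1, 3] / [2]
  Insert 7 (step 4): P = [2, 6, 7] / [3];  Q = [1, 3, 4] / [2]
  Insert 5 (step 5): P = [2, 5, 7] / [3, 6];  Q = [1, 3, 4] / [2, 5]
  Insert 8 (step 6): P = [2, 5, 7, 8] / [3, 6];  Q = [1, 3, 4, 6] / [2, 5]
  Insert 1 (step 7): P = [1, 5, 7, 8] / [2, 6] / [3];  Q = [1, 3, 4, 6] / [2, 5] / [7]
  Insert 4 (step 8): P = [1, 4, 7, 8] / [2, 5] / [3, 6];  Q = [1, 3, 4, 6] / [2, 5] / [7, 8]
Final shape: (4, 2, 2).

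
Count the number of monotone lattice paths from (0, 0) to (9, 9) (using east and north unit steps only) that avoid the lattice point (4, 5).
Number of paths = 32744

Total paths from (0, 0) to (9, 9): C(18, 9) = 48620. Paths through (4, 5): (paths (0, 0) → (4, 5)) × (paths (4, 5) → (9, 9)) = C(9, 4) · C(9, 5) = 126 · 126 = 15876. Avoidance count = 48620 − 15876 = 32744.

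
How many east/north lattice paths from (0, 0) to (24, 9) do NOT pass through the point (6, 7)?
Number of paths = 38241060

Total paths from (0, 0) to (24, 9): C(33, 24) = 38567100. Paths through (6, 7): (paths (0, 0) → (6, 7)) × (paths (6, 7) → (24, 9)) = C(13, 6) · C(20, 18) = 1716 · 190 = 326040. Avoidance count = 38567100 − 326040 = 38241060.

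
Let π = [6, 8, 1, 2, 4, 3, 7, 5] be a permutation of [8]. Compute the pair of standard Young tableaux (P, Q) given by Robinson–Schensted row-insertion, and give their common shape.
P = [1, 2, 3, 5] / [4, 7] / [6, 8];  Q = [1, 2, 5, 7] / [3, 4] / [6, 8];  common shape = (4, 2, 2)

Row-insert the values π_1, π_2, … into P one at a time, bumping the leftmost entry strictly greater than the inserted value down to the next row. The recording tableau Q records, in position (i, j), the step at which that cell was added to P.
  Insert 6 (step 1): P = [6];  Q = [1]
  Insert 8 (step 2): P = [6, 8];  Q = [1, 2]
  Insert 1 (step 3): P = [1, 8] / [6];  Q = [1, 2] / [3]
  Insert 2 (step 4): P = [1, 2] / [6, 8];  Q = [1, 2] / [3, 4]
  Insert 4 (step 5): P = [1, 2, 4] / [6, 8];  Q = [1, 2, 5] / [3, 4]
  Insert 3 (step 6): P = [1, 2, 3] / [4, 8] / [6];  Q = [1, 2, 5] / [3, 4] / [6]
  Insert 7 (step 7): P = [1, 2, 3, 7] / [4, 8] / [6];  Q = [1, 2, 5, 7] / [3, 4] / [6]
  Insert 5 (step 8): P = [1, 2, 3, 5] / [4, 7] / [6, 8];  Q = [1, 2, 5, 7] / [3, 4] / [6, 8]
Final shape: (4, 2, 2).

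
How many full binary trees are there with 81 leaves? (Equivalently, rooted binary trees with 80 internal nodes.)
C_80 = 1136359577947336271931632877004667456667613940

These full binary trees are counted by the Catalan number C_n = (1/(n + 1)) · C(2n, n). For n = 80: C_80 = (1/81) · C(160, 80) = 92045125813734238026462263037378063990076729140/81 = 1136359577947336271931632877004667456667613940.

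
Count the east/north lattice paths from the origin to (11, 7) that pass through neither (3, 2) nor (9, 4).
Number of paths = 14604

Inclusion–exclusion. Total paths: C(18, 11) = 31824. Through P₁: C(5, 3)·C(13, 8) = 12870. Through P₂: C(13, 9)·C(5, 2) = 7150. Since P₁ is strictly southwest of P₂, a monotone path through both must visit P₁ then P₂; paths through both = C(5, 3)·C(8, 6)·C(5, 2) = 2800. Avoid both = 31824 − 12870 − 7150 + 2800 = 14604.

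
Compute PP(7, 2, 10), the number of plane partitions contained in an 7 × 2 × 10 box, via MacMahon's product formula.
PP(7, 2, 10) = 77364144

Evaluate the triple product over i = 1..7, j = 1..2, k = 1..10. The factors are (2/1) · (3/2) · (4/3) · (5/4) · (6/5) · (7/6) · (8/7) · (9/8) · … (140 factors total). The numerators and denominators telescope so the product is an integer; carrying out the multiplication exactly gives PP(7, 2, 10) = 77364144.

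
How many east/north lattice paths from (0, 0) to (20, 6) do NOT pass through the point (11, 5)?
Number of paths = 186550

Total paths from (0, 0) to (20, 6): C(26, 20) = 230230. Paths through (11, 5): (paths (0, 0) → (11, 5)) × (paths (11, 5) → (20, 6)) = C(16, 11) · C(10, 9) = 4368 · 10 = 43680. Avoidance count = 230230 − 43680 = 186550.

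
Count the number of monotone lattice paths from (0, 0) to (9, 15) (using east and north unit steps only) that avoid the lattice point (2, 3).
Number of paths = 803624

Total paths from (0, 0) to (9, 15): C(24, 9) = 1307504. Paths through (2, 3): (paths (0, 0) → (2, 3)) × (paths (2, 3) → (9, 15)) = C(5, 2) · C(19, 7) = 10 · 50388 = 503880. Avoidance count = 1307504 − 503880 = 803624.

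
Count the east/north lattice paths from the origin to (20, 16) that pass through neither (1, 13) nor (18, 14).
Number of paths = 4479238462

Inclusion–exclusion. Total paths: C(36, 20) = 7307872110. Through P₁: C(14, 1)·C(22, 19) = 21560. Through P₂: C(32, 18)·C(4, 2) = 2828613600. Since P₁ is strictly southwest of P₂, a monotone path through both must visit P₁ then P₂; paths through both = C(14, 1)·C(18, 17)·C(4, 2) = 1512. Avoid both = 7307872110 − 21560 − 2828613600 + 1512 = 4479238462.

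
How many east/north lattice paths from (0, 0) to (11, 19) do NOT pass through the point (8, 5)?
Number of paths = 53752140

Total paths from (0, 0) to (11, 19): C(30, 11) = 54627300. Paths through (8, 5): (paths (0, 0) → (8, 5)) × (paths (8, 5) → (11, 19)) = C(13, 8) · C(17, 3) = 1287 · 680 = 875160. Avoidance count = 54627300 − 875160 = 53752140.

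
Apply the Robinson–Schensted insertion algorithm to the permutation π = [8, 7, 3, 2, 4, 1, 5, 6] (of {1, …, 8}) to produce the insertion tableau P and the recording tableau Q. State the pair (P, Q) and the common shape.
P = [1, 4, 5, 6] / [2] / [3] / [7] / [8];  Q = [1, 5, 7, 8] / [2] / [3] / [4] / [6];  common shape = (4, 1, 1, 1, 1)

Row-insert the values π_1, π_2, … into P one at a time, bumping the leftmost entry strictly greater than the inserted value down to the next row. The recording tableau Q records, in position (i, j), the step at which that cell was added to P.
  Insert 8 (step 1): P = [8];  Q = [1]
  Insert 7 (step 2): P = [7] / [8];  Q = [1] / [2]
  Insert 3 (step 3): P = [3] / [7] / [8];  Q = [1] / [2] / [3]
  Insert 2 (step 4): P = [2] / [3] / [7] / [8];  Q = [1] / [2] / [3] / [4]
  Insert 4 (step 5): P = [2, 4] / [3] / [7] / [8];  Q = [1, 5] / [2] / [3] / [4]
  Insert 1 (step 6): P = [1, 4] / [2] / [3] / [7] / [8];  Q = [1, 5] / [2] / [3] / [4] / [6]
  Insert 5 (step 7): P = [1, 4, 5] / [2] / [3] / [7] / [8];  Q = [1, 5, 7] / [2] / [3] / [4] / [6]
  Insert 6 (step 8): P = [1, 4, 5, 6] / [2] / [3] / [7] / [8];  Q = [1, 5, 7, 8] / [2] / [3] / [4] / [6]
Final shape: (4, 1, 1, 1, 1).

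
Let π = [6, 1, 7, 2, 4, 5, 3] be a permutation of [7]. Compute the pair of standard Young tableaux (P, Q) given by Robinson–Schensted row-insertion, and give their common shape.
P = [1, 2, 3, 5] / [4, 7] / [6];  Q = [1, 3, 5, 6] / [2, 4] / [7];  common shape = (4, 2, 1)

Row-insert the values π_1, π_2, … into P one at a time, bumping the leftmost entry strictly greater than the inserted value down to the next row. The recording tableau Q records, in position (i, j), the step at which that cell was added to P.
  Insert 6 (step 1): P = [6];  Q = [1]
  Insert 1 (step 2): P = [1] / [6];  Q = [1] / [2]
  Insert 7 (step 3): P = [1, 7] / [6];  Q = [1, 3] / [2]
  Insert 2 (step 4): P = [1, 2] / [6, 7];  Q = [1, 3] / [2, 4]
  Insert 4 (step 5): P = [1, 2, 4] / [6, 7];  Q = [1, 3, 5] / [2, 4]
  Insert 5 (step 6): P = [1, 2, 4, 5] / [6, 7];  Q = [1, 3, 5, 6] / [2, 4]
  Insert 3 (step 7): P = [1, 2, 3, 5] / [4, 7] / [6];  Q = [1, 3, 5, 6] / [2, 4] / [7]
Final shape: (4, 2, 1).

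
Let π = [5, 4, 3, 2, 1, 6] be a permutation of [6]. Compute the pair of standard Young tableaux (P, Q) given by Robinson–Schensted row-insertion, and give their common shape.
P = [1, 6] / [2] / [3] / [4] / [5];  Q = [1, 6] / [2] / [3] / [4] / [5];  common shape = (2, 1, 1, 1, 1)

Row-insert the values π_1, π_2, … into P one at a time, bumping the leftmost entry strictly greater than the inserted value down to the next row. The recording tableau Q records, in position (i, j), the step at which that cell was added to P.
  Insert 5 (step 1): P = [5];  Q = [1]
  Insert 4 (step 2): P = [4] / [5];  Q = [1] / [2]
  Insert 3 (step 3): P = [3] / [4] / [5];  Q = [1] / [2] / [3]
  Insert 2 (step 4): P = [2] / [3] / [4] / [5];  Q = [1] / [2] / [3] / [4]
  Insert 1 (step 5): P = [1] / [2] / [3] / [4] / [5];  Q = [1] / [2] / [3] / [4] / [5]
  Insert 6 (step 6): P = [1, 6] / [2] / [3] / [4] / [5];  Q = [1, 6] / [2] / [3] / [4] / [5]
Final shape: (2, 1, 1, 1, 1).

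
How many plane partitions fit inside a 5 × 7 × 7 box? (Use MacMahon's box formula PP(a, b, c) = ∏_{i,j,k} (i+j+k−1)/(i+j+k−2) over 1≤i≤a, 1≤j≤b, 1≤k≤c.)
PP(5, 7, 7) = 13710834632352

Evaluate the triple product over i = 1..5, j = 1..7, k = 1..7. The factors are (2/1) · (3/2) · (4/3) · (5/4) · (6/5) · (7/6) · (8/7) · (3/2) · … (245 factors total). The numerators and denominators telescope so the product is an integer; carrying out the multiplication exactly gives PP(5, 7, 7) = 13710834632352.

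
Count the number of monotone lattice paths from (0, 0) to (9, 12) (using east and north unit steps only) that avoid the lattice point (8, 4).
Number of paths = 289475

Total paths from (0, 0) to (9, 12): C(21, 9) = 293930. Paths through (8, 4): (paths (0, 0) → (8, 4)) × (paths (8, 4) → (9, 12)) = C(12, 8) · C(9, 1) = 495 · 9 = 4455. Avoidance count = 293930 − 4455 = 289475.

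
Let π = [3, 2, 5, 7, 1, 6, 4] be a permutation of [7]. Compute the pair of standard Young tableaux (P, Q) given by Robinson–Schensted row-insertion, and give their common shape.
P = [1, 4, 6] / [2, 5] / [3, 7];  Q = [1, 3, 4] / [2, 6] / [5, 7];  common shape = (3, 2, 2)

Row-insert the values π_1, π_2, … into P one at a time, bumping the leftmost entry strictly greater than the inserted value down to the next row. The recording tableau Q records, in position (i, j), the step at which that cell was added to P.
  Insert 3 (step 1): P = [3];  Q = [1]
  Insert 2 (step 2): P = [2] / [3];  Q = [1] / [2]
  Insert 5 (step 3): P = [2, 5] / [3];  Q = [1, 3] / [2]
  Insert 7 (step 4): P = [2, 5, 7] / [3];  Q = [1, 3, 4] / [2]
  Insert 1 (step 5): P = [1, 5, 7] / [2] / [3];  Q = [1, 3, 4] / [2] / [5]
  Insert 6 (step 6): P = [1, 5, 6] / [2, 7] / [3];  Q = [1, 3, 4] / [2, 6] / [5]
  Insert 4 (step 7): P = [1, 4, 6] / [2, 5] / [3, 7];  Q = [1, 3, 4] / [2, 6] / [5, 7]
Final shape: (3, 2, 2).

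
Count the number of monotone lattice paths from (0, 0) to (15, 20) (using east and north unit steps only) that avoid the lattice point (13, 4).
Number of paths = 3247579020

Total paths from (0, 0) to (15, 20): C(35, 15) = 3247943160. Paths through (13, 4): (paths (0, 0) → (13, 4)) × (paths (13, 4) → (15, 20)) = C(17, 13) · C(18, 2) = 2380 · 153 = 364140. Avoidance count = 3247943160 − 364140 = 3247579020.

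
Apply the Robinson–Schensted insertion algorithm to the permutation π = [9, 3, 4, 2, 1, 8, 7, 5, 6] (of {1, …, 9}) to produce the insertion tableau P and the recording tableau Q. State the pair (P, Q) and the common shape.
P = [1, 4, 5, 6] / [2, 7] / [3, 8] / [9];  Q = [1, 3, 6, 9] / [2, 7] / [4, 8] / [5];  common shape = (4, 2, 2, 1)

Row-insert the values π_1, π_2, … into P one at a time, bumping the leftmost entry strictly greater than the inserted value down to the next row. The recording tableau Q records, in position (i, j), the step at which that cell was added to P.
  Insert 9 (step 1): P = [9];  Q = [1]
  Insert 3 (step 2): P = [3] / [9];  Q = [1] / [2]
  Insert 4 (step 3): P = [3, 4] / [9];  Q = [1, 3] / [2]
  Insert 2 (step 4): P = [2, 4] / [3] / [9];  Q = [1, 3] / [2] / [4]
  Insert 1 (step 5): P = [1, 4] / [2] / [3] / [9];  Q = [1, 3] / [2] / [4] / [5]
  Insert 8 (step 6): P = [1, 4, 8] / [2] / [3] / [9];  Q = [1, 3, 6] / [2] / [4] / [5]
  Insert 7 (step 7): P = [1, 4, 7] / [2, 8] / [3] / [9];  Q = [1, 3, 6] / [2, 7] / [4] / [5]
  Insert 5 (step 8): P = [1, 4, 5] / [2, 7] / [3, 8] / [9];  Q = [1, 3, 6] / [2, 7] / [4, 8] / [5]
  Insert 6 (step 9): P = [1, 4, 5, 6] / [2, 7] / [3, 8] / [9];  Q = [1, 3, 6, 9] / [2, 7] / [4, 8] / [5]
Final shape: (4, 2, 2, 1).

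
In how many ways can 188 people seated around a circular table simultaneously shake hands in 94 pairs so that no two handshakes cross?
C_94 = 239993345518077005168915776623476723006280827488229600

These noncrossing handshakes are counted by the Catalan number C_n = (1/(n + 1)) · C(2n, n). For n = 94: C_94 = (1/95) · C(188, 94) = 22799367824217315491046998779230288685596678611381812000/95 = 239993345518077005168915776623476723006280827488229600.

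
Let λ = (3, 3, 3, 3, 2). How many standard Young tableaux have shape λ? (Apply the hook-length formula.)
# SYT of shape (3, 3, 3, 3, 2) = 6006

Hook-length formula: f^λ = n! / Π hook(c), product over all cells c of the Young diagram. For λ = (3, 3, 3, 3, 2), n = 14 boxes. Hook lengths by row (left-to-right, top-to-bottom): [7, 6, 4]; [6, 5, 3]; [5, 4, 2]; [4, 3, 1]; [2, 1]. Product of hooks = 14515200. So f^λ = 14! / 14515200 = 87178291200 / 14515200 = 6006.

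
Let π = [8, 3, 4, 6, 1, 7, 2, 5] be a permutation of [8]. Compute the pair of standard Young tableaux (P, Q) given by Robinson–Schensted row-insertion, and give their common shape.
P = [1, 2, 5, 7] / [3, 4, 6] / [8];  Q = [1, 3, 4, 6] / [2, 7, 8] / [5];  common shape = (4, 3, 1)

Row-insert the values π_1, π_2, … into P one at a time, bumping the leftmost entry strictly greater than the inserted value down to the next row. The recording tableau Q records, in position (i, j), the step at which that cell was added to P.
  Insert 8 (step 1): P = [8];  Q = [1]
  Insert 3 (step 2): P = [3] / [8];  Q = [1] / [2]
  Insert 4 (step 3): P = [3, 4] / [8];  Q = [1, 3] / [2]
  Insert 6 (step 4): P = [3, 4, 6] / [8];  Q = [1, 3, 4] / [2]
  Insert 1 (step 5): P = [1, 4, 6] / [3] / [8];  Q = [1, 3, 4] / [2] / [5]
  Insert 7 (step 6): P = [1, 4, 6, 7] / [3] / [8];  Q = [1, 3, 4, 6] / [2] / [5]
  Insert 2 (step 7): P = [1, 2, 6, 7] / [3, 4] / [8];  Q = [1, 3, 4, 6] / [2, 7] / [5]
  Insert 5 (step 8): P = [1, 2, 5, 7] / [3, 4, 6] / [8];  Q = [1, 3, 4, 6] / [2, 7, 8] / [5]
Final shape: (4, 3, 1).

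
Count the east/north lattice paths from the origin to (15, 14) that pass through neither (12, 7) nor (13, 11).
Number of paths = 49070160

Inclusion–exclusion. Total paths: C(29, 15) = 77558760. Through P₁: C(19, 12)·C(10, 3) = 6046560. Through P₂: C(24, 13)·C(5, 2) = 24961440. Since P₁ is strictly southwest of P₂, a monotone path through both must visit P₁ then P₂; paths through both = C(19, 12)·C(5, 1)·C(5, 2) = 2519400. Avoid both = 77558760 − 6046560 − 24961440 + 2519400 = 49070160.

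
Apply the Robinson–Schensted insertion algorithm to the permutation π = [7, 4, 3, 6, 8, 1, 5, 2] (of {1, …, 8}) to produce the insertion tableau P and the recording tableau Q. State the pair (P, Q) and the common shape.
P = [1, 2, 8] / [3, 5] / [4, 6] / [7];  Q = [1, 4, 5] / [2, 7] / [3, 8] / [6];  common shape = (3, 2, 2, 1)

Row-insert the values π_1, π_2, … into P one at a time, bumping the leftmost entry strictly greater than the inserted value down to the next row. The recording tableau Q records, in position (i, j), the step at which that cell was added to P.
  Insert 7 (step 1): P = [7];  Q = [1]
  Insert 4 (step 2): P = [4] / [7];  Q = [1] / [2]
  Insert 3 (step 3): P = [3] / [4] / [7];  Q = [1] / [2] / [3]
  Insert 6 (step 4): P = [3, 6] / [4] / [7];  Q = [1, 4] / [2] / [3]
  Insert 8 (step 5): P = [3, 6, 8] / [4] / [7];  Q = [1, 4, 5] / [2] / [3]
  Insert 1 (step 6): P = [1, 6, 8] / [3] / [4] / [7];  Q = [1, 4, 5] / [2] / [3] / [6]
  Insert 5 (step 7): P = [1, 5, 8] / [3, 6] / [4] / [7];  Q = [1, 4, 5] / [2, 7] / [3] / [6]
  Insert 2 (step 8): P = [1, 2, 8] / [3, 5] / [4, 6] / [7];  Q = [1, 4, 5] / [2, 7] / [3, 8] / [6]
Final shape: (3, 2, 2, 1).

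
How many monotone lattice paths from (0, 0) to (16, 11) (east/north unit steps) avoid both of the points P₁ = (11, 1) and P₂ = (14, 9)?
Number of paths = 8110599

Inclusion–exclusion. Total paths: C(27, 16) = 13037895. Through P₁: C(12, 11)·C(15, 5) = 36036. Through P₂: C(23, 14)·C(4, 2) = 4903140. Since P₁ is strictly southwest of P₂, a monotone path through both must visit P₁ then P₂; paths through both = C(12, 11)·C(11, 3)·C(4, 2) = 11880. Avoid both = 13037895 − 36036 − 4903140 + 11880 = 8110599.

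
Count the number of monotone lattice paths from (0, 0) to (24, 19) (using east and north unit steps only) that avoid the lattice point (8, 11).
Number of paths = 744884062728

Total paths from (0, 0) to (24, 19): C(43, 24) = 800472431850. Paths through (8, 11): (paths (0, 0) → (8, 11)) × (paths (8, 11) → (24, 19)) = C(19, 8) · C(24, 16) = 75582 · 735471 = 55588369122. Avoidance count = 800472431850 − 55588369122 = 744884062728.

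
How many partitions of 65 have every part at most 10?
p(65, parts ≤ 10) = 327748

Use the recurrence p(n, m) = p(n, m−1) + p(n−m, m): either the largest part is < m (count p(n, m−1)) or the largest part is exactly m (remove one copy of m, count p(n−m, m)). With p(0, ·) = 1 this gives p(65, parts ≤ 10) = 327748. (By conjugating Young diagrams, this also counts partitions of 65 into at most 10 parts.)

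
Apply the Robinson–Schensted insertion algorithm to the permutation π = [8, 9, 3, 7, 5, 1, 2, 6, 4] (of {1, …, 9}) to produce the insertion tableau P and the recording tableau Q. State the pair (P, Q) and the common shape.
P = [1, 2, 4] / [3, 5, 6] / [7, 9] / [8];  Q = [1, 2, 8] / [3, 4, 9] / [5, 7] / [6];  common shape = (3, 3, 2, 1)

Row-insert the values π_1, π_2, … into P one at a time, bumping the leftmost entry strictly greater than the inserted value down to the next row. The recording tableau Q records, in position (i, j), the step at which that cell was added to P.
  Insert 8 (step 1): P = [8];  Q = [1]
  Insert 9 (step 2): P = [8, 9];  Q = [1, 2]
  Insert 3 (step 3): P = [3, 9] / [8];  Q = [1, 2] / [3]
  Insert 7 (step 4): P = [3, 7] / [8, 9];  Q = [1, 2] / [3, 4]
  Insert 5 (step 5): P = [3, 5] / [7, 9] / [8];  Q = [1, 2] / [3, 4] / [5]
  Insert 1 (step 6): P = [1, 5] / [3, 9] / [7] / [8];  Q = [1, 2] / [3, 4] / [5] / [6]
  Insert 2 (step 7): P = [1, 2] / [3, 5] / [7, 9] / [8];  Q = [1, 2] / [3, 4] / [5, 7] / [6]
  Insert 6 (step 8): P = [1, 2, 6] / [3, 5] / [7, 9] / [8];  Q = [1, 2, 8] / [3, 4] / [5, 7] / [6]
  Insert 4 (step 9): P = [1, 2, 4] / [3, 5, 6] / [7, 9] / [8];  Q = [1, 2, 8] / [3, 4, 9] / [5, 7] / [6]
Final shape: (3, 3, 2, 1).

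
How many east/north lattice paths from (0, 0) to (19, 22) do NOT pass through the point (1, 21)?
Number of paths = 244662669782

Total paths from (0, 0) to (19, 22): C(41, 19) = 244662670200. Paths through (1, 21): (paths (0, 0) → (1, 21)) × (paths (1, 21) → (19, 22)) = C(22, 1) · C(19, 18) = 22 · 19 = 418. Avoidance count = 244662670200 − 418 = 244662669782.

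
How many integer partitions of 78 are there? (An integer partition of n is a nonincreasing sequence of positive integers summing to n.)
p(78) = 12132164

Compute p(n) via the recurrence p(n, m) = p(n, m−1) + p(n−m, m), where p(n, m) counts partitions of n with all parts ≤ m and p(n) = p(n, n). The base cases are p(0, m) = 1 and p(n, 0) = 0 for n > 0. Filling the table yields p(78) = 12132164. (Euler's pentagonal recurrence is an alternative.)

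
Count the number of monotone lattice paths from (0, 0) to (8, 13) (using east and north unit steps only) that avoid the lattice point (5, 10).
Number of paths = 143430

Total paths from (0, 0) to (8, 13): C(21, 8) = 203490. Paths through (5, 10): (paths (0, 0) → (5, 10)) × (paths (5, 10) → (8, 13)) = C(15, 5) · C(6, 3) = 3003 · 20 = 60060. Avoidance count = 203490 − 60060 = 143430.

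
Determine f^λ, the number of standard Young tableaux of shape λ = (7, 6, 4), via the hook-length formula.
# SYT of shape (7, 6, 4) = 243100

Hook-length formula: f^λ = n! / Π hook(c), product over all cells c of the Young diagram. For λ = (7, 6, 4), n = 17 boxes. Hook lengths by row (left-to-right, top-to-bottom): [9, 8, 7, 6, 4, 3, 1]; [7, 6, 5, 4, 2, 1]; [4, 3, 2, 1]. Product of hooks = 1463132160. So f^λ = 17! / 1463132160 = 355687428096000 / 1463132160 = 243100.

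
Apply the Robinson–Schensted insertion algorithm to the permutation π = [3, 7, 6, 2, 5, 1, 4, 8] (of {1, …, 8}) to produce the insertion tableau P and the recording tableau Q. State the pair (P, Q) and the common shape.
P = [1, 4, 8] / [2, 5] / [3, 6] / [7];  Q = [1, 2, 8] / [3, 5] / [4, 7] / [6];  common shape = (3, 2, 2, 1)

Row-insert the values π_1, π_2, … into P one at a time, bumping the leftmost entry strictly greater than the inserted value down to the next row. The recording tableau Q records, in position (i, j), the step at which that cell was added to P.
  Insert 3 (step 1): P = [3];  Q = [1]
  Insert 7 (step 2): P = [3, 7];  Q = [1, 2]
  Insert 6 (step 3): P = [3, 6] / [7];  Q = [1, 2] / [3]
  Insert 2 (step 4): P = [2, 6] / [3] / [7];  Q = [1, 2] / [3] / [4]
  Insert 5 (step 5): P = [2, 5] / [3, 6] / [7];  Q = [1, 2] / [3, 5] / [4]
  Insert 1 (step 6): P = [1, 5] / [2, 6] / [3] / [7];  Q = [1, 2] / [3, 5] / [4] / [6]
  Insert 4 (step 7): P = [1, 4] / [2, 5] / [3, 6] / [7];  Q = [1, 2] / [3, 5] / [4, 7] / [6]
  Insert 8 (step 8): P = [1, 4, 8] / [2, 5] / [3, 6] / [7];  Q = [1, 2, 8] / [3, 5] / [4, 7] / [6]
Final shape: (3, 2, 2, 1).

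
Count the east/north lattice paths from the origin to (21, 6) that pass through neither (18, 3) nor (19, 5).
Number of paths = 153868

Inclusion–exclusion. Total paths: C(27, 21) = 296010. Through P₁: C(21, 18)·C(6, 3) = 26600. Through P₂: C(24, 19)·C(3, 2) = 127512. Since P₁ is strictly southwest of P₂, a monotone path through both must visit P₁ then P₂; paths through both = C(21, 18)·C(3, 1)·C(3, 2) = 11970. Avoid both = 296010 − 26600 − 127512 + 11970 = 153868.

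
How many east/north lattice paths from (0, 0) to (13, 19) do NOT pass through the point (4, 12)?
Number of paths = 326552800

Total paths from (0, 0) to (13, 19): C(32, 13) = 347373600. Paths through (4, 12): (paths (0, 0) → (4, 12)) × (paths (4, 12) → (13, 19)) = C(16, 4) · C(16, 9) = 1820 · 11440 = 20820800. Avoidance count = 347373600 − 20820800 = 326552800.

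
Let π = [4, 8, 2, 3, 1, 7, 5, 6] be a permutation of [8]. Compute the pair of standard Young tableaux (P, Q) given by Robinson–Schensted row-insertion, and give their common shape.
P = [1, 3, 5, 6] / [2, 7] / [4, 8];  Q = [1, 2, 6, 8] / [3, 4] / [5, 7];  common shape = (4, 2, 2)

Row-insert the values π_1, π_2, … into P one at a time, bumping the leftmost entry strictly greater than the inserted value down to the next row. The recording tableau Q records, in position (i, j), the step at which that cell was added to P.
  Insert 4 (step 1): P = [4];  Q = [1]
  Insert 8 (step 2): P = [4, 8];  Q = [1, 2]
  Insert 2 (step 3): P = [2, 8] / [4];  Q = [1, 2] / [3]
  Insert 3 (step 4): P = [2, 3] / [4, 8];  Q = [1, 2] / [3, 4]
  Insert 1 (step 5): P = [1, 3] / [2, 8] / [4];  Q = [1, 2] / [3, 4] / [5]
  Insert 7 (step 6): P = [1, 3, 7] / [2, 8] / [4];  Q = [1, 2, 6] / [3, 4] / [5]
  Insert 5 (step 7): P = [1, 3, 5] / [2, 7] / [4, 8];  Q = [1, 2, 6] / [3, 4] / [5, 7]
  Insert 6 (step 8): P = [1, 3, 5, 6] / [2, 7] / [4, 8];  Q = [1, 2, 6, 8] / [3, 4] / [5, 7]
Final shape: (4, 2, 2).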